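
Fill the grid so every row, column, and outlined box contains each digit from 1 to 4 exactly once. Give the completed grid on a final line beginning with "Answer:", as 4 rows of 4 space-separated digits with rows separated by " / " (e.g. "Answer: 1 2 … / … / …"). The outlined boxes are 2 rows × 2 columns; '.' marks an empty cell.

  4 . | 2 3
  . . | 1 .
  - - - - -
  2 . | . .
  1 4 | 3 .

Step 1. [r2c2∈{2,3}] 2 has one home in row 2: r2c2, so r2c2=2.
Step 2. [r3c4∈{1,4}] row 3 places 1 nowhere but r3c4 ⇒ r3c4=1.
Step 3. [r3c3∈{4}] nothing but 4 survives at r3c3, so r3c3=4.
Step 4. [r3c2∈{3}] nothing but 3 survives at r3c2, so r3c2=3.
Step 5. [r4c4∈{2}] r4c4's peers cover all but 2, so r4c4=2.
Step 6. [r2c4∈{4}] r2c4 has the single candidate 4. So r2c4=4.
Step 7. [r1c2∈{1}] r1c2 is down to just 1, so r1c2=1.
Step 8. [r2c1∈{3}] r2c1 has the single candidate 3 ⇒ r2c1=3.

Answer: 4 1 2 3 / 3 2 1 4 / 2 3 4 1 / 1 4 3 2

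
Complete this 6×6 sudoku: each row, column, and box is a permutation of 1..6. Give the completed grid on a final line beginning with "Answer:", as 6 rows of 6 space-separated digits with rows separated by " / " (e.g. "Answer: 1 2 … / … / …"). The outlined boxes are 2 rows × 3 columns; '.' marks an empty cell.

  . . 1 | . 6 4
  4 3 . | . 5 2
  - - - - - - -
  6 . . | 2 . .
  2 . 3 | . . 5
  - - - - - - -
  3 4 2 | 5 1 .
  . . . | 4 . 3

Step 1. [r6c2∈{1,5,6}] across col 2, 6 lands solely at r6c2. So r6c2=6.
Step 2. [r4c2∈{1}] r4c2 is down to just 1, so r4c2=1.
Step 3. [r3c3∈{4,5}] r3c3 is the only open cell in col 3 admitting 4. So r3c3=4.
Step 4. [r1c1∈{5}] only 5 remains possible at r1c1. So r1c1=5.
Step 5. [r6c3∈{5}] nothing but 5 survives at r6c3. So r6c3=5.
Step 6. [r3c2∈{5}] r3c2 is down to just 5 ⇒ r3c2=5.
Step 7. [r4c4∈{6}] r4c4's peers cover all but 6. So r4c4=6.
Step 8. [r6c1∈{1}] r6c1 is down to just 1 ⇒ r6c1=1.
Step 9. [r2c4∈{1}] nothing but 1 survives at r2c4, so r2c4=1.
Step 10. [r1c2∈{2}] r1c2's peers cover all but 2. So r1c2=2.
Step 11. [r5c6∈{6}] only 6 remains possible at r5c6 ⇒ r5c6=6.
Step 12. [r4c5∈{4}] nothing but 4 survives at r4c5 ⇒ r4c5=4.
Step 13. [r1c4∈{3}] r1c4 is down to just 3. So r1c4=3.
Step 14. [r3c5∈{3}] r3c5's peers cover all but 3, so r3c5=3.
Step 15. [r2c3∈{6}] r2c3 has the single candidate 6 ⇒ r2c3=6.
Step 16. [r6c5∈{2}] r6c5 has the single candidate 2. So r6c5=2.
Step 17. [r3c6∈{1}] only 1 remains possible at r3c6 ⇒ r3c6=1.

Answer: 5 2 1 3 6 4 / 4 3 6 1 5 2 / 6 5 4 2 3 1 / 2 1 3 6 4 5 / 3 4 2 5 1 6 / 1 6 5 4 2 3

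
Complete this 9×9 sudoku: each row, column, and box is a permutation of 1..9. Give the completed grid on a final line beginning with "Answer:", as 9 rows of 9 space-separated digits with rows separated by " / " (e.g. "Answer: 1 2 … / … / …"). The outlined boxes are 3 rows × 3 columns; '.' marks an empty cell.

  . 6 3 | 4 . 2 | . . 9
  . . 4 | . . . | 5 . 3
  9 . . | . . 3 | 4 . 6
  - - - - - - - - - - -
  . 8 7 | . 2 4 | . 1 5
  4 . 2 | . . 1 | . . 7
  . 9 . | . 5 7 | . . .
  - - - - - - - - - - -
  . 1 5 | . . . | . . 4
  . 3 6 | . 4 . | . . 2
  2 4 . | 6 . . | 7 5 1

Step 1. [r5c5∈{3,6,8,9}] across box 5, 6 lands solely at r5c5. So r5c5=6.
Step 2. [r8c4∈{1,5,7,8,9}] 1 has one home in row 8: r8c4. So r8c4=1.
Step 3. [r6c9∈{8}] r6c9 has the single candidate 8, so r6c9=8.
Step 4. [r6c4∈{3}] only 3 remains possible at r6c4, so r6c4=3.
Step 5. [r5c4∈{8,9}] 8 has one home in row 5: r5c4. So r5c4=8.
Step 6. [r8c1∈{7,8}] row 8 places 7 nowhere but r8c1 ⇒ r8c1=7.
Step 7. [r7c1∈{8}] r7c1 is down to just 8. So r7c1=8.
Step 8. [r7c6∈{9}] r7c6 is down to just 9, so r7c6=9.
Step 9. [r2c1∈{1}] r2c1's peers cover all but 1, so r2c1=1.
Step 10. [r6c1∈{6}] r6c1 is down to just 6. So r6c1=6.
Step 11. [r2c5∈{7,8,9}] col 5 places 9 nowhere but r2c5, so r2c5=9.
Step 12. [r2c4∈{7}] nothing but 7 survives at r2c4, so r2c4=7.
Step 13. [r3c2∈{2,5,7}] col 2 places 7 nowhere but r3c2. So r3c2=7.
Step 14. [r3c8∈{2,8}] r3c8 is the only open cell in row 3 admitting 2, so r3c8=2.
Step 15. [r2c8∈{8}] r2c8 is down to just 8, so r2c8=8.
Step 16. [r1c5∈{1,8}] row 1 places 8 nowhere but r1c5, so r1c5=8.
Step 17. [r4c7∈{3,6,9}] r4c7 is the only open cell in row 4 admitting 6. So r4c7=6.
Step 18. [r7c7∈{3}] only 3 remains possible at r7c7 ⇒ r7c7=3.
Step 19. [r8c7∈{8,9}] r8c7 is the only open cell in col 7 admitting 8 ⇒ r8c7=8.
Step 20. [r5c8∈{3,9}] row 5 places 3 nowhere but r5c8 ⇒ r5c8=3.
Step 21. [r9c3∈{9}] r9c3's peers cover all but 9, so r9c3=9.
Step 22. [r6c7∈{2}] nothing but 2 survives at r6c7 ⇒ r6c7=2.
Step 23. [r8c8∈{9}] r8c8's peers cover all but 9 ⇒ r8c8=9.
Step 24. [r9c5∈{3}] r9c5's peers cover all but 3 ⇒ r9c5=3.
Step 25. [r4c4∈{9}] only 9 remains possible at r4c4 ⇒ r4c4=9.
Step 26. [r2c2∈{2}] r2c2 has the single candidate 2 ⇒ r2c2=2.
Step 27. [r6c8∈{4}] r6c8 is down to just 4, so r6c8=4.
Step 28. [r3c4∈{5}] r3c4's peers cover all but 5, so r3c4=5.
Step 29. [r5c7∈{9}] only 9 remains possible at r5c7. So r5c7=9.
Step 30. [r6c3∈{1}] only 1 remains possible at r6c3, so r6c3=1.
Step 31. [r9c6∈{8}] r9c6 is down to just 8. So r9c6=8.
Step 32. [r5c2∈{5}] r5c2's peers cover all but 5, so r5c2=5.
Step 33. [r3c3∈{8}] only 8 remains possible at r3c3 ⇒ r3c3=8.
Step 34. [r3c5∈{1}] r3c5's peers cover all but 1, so r3c5=1.
Step 35. [r2c6∈{6}] nothing but 6 survives at r2c6, so r2c6=6.
Step 36. [r7c8∈{6}] r7c8 has the single candidate 6 ⇒ r7c8=6.
Step 37. [r7c5∈{7}] nothing but 7 survives at r7c5 ⇒ r7c5=7.
Step 38. [r1c8∈{7}] nothing but 7 survives at r1c8, so r1c8=7.
Step 39. [r4c1∈{3}] r4c1 is down to just 3, so r4c1=3.
Step 40. [r1c1∈{5}] r1c1 is down to just 5. So r1c1=5.
Step 41. [r7c4∈{2}] r7c4 has the single candidate 2, so r7c4=2.
Step 42. [r1c7∈{1}] only 1 remains possible at r1c7, so r1c7=1.
Step 43. [r8c6∈{5}] r8c6's peers cover all but 5 ⇒ r8c6=5.

Answer: 5 6 3 4 8 2 1 7 9 / 1 2 4 7 9 6 5 8 3 / 9 7 8 5 1 3 4 2 6 / 3 8 7 9 2 4 6 1 5 / 4 5 2 8 6 1 9 3 7 / 6 9 1 3 5 7 2 4 8 / 8 1 5 2 7 9 3 6 4 / 7 3 6 1 4 5 8 9 2 / 2 4 9 6 3 8 7 5 1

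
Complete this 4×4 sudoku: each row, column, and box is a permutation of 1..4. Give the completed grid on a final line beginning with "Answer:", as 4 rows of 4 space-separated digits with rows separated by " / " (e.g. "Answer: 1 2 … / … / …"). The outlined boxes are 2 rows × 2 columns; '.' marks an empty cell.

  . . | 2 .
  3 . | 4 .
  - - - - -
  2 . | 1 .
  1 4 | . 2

Step 1. [r1c2∈{1}] r1c2 is down to just 1 ⇒ r1c2=1.
Step 2. [r3c4∈{3,4}] r3c4 is the only open cell in row 3 admitting 4, so r3c4=4.
Step 3. [r2c2∈{2}] only 2 remains possible at r2c2. So r2c2=2.
Step 4. [r1c4∈{3}] r1c4 is down to just 3 ⇒ r1c4=3.
Step 5. [r2c4∈{1}] only 1 remains possible at r2c4, so r2c4=1.
Step 6. [r3c2∈{3}] r3c2 has the single candidate 3. So r3c2=3.
Step 7. [r1c1∈{4}] only 4 remains possible at r1c1, so r1c1=4.
Step 8. [r4c3∈{3}] r4c3 has the single candidate 3 ⇒ r4c3=3.

Answer: 4 1 2 3 / 3 2 4 1 / 2 3 1 4 / 1 4 3 2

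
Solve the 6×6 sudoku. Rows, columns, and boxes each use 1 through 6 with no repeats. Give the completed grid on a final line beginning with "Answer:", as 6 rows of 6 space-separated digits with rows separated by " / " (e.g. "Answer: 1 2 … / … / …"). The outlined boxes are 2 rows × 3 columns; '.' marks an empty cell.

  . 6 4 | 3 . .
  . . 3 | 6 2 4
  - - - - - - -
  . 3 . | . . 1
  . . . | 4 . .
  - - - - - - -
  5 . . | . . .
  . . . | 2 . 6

Step 1. [r6c3∈{1}] only 1 remains possible at r6c3. So r6c3=1.
Step 2. [r4c6∈{2,3,5}] r4c6 is the only open cell in col 6 admitting 2 ⇒ r4c6=2.
Step 3. [r6c5∈{3,4,5}] r6c5 is the only open cell in row 6 admitting 5, so r6c5=5.
Step 4. [r5c3∈{2,6}] 6 has one home in row 5: r5c3, so r5c3=6.
Step 5. [r2c1∈{1}] r2c1's peers cover all but 1 ⇒ r2c1=1.
Step 6. [r3c1∈{2,4,6}] across row 3, 4 lands solely at r3c1 ⇒ r3c1=4.
Step 7. [r5c5∈{1,3,4}] 4 has one home in col 5: r5c5 ⇒ r5c5=4.
Step 8. [r4c3∈{5}] only 5 remains possible at r4c3. So r4c3=5.
Step 9. [r4c1∈{6}] r4c1 has the single candidate 6. So r4c1=6.
Step 10. [r1c5∈{1}] nothing but 1 survives at r1c5 ⇒ r1c5=1.
Step 11. [r4c2∈{1}] r4c2's peers cover all but 1. So r4c2=1.
Step 12. [r3c4∈{5}] only 5 remains possible at r3c4, so r3c4=5.
Step 13. [r5c2∈{2}] nothing but 2 survives at r5c2 ⇒ r5c2=2.
Step 14. [r3c3∈{2}] r3c3's peers cover all but 2. So r3c3=2.
Step 15. [r4c5∈{3}] only 3 remains possible at r4c5, so r4c5=3.
Step 16. [r6c2∈{4}] r6c2 is down to just 4. So r6c2=4.
Step 17. [r2c2∈{5}] nothing but 5 survives at r2c2. So r2c2=5.
Step 18. [r5c6∈{3}] r5c6 is down to just 3. So r5c6=3.
Step 19. [r1c6∈{5}] r1c6 has the single candidate 5 ⇒ r1c6=5.
Step 20. [r6c1∈{3}] r6c1 has the single candidate 3, so r6c1=3.
Step 21. [r1c1∈{2}] only 2 remains possible at r1c1 ⇒ r1c1=2.
Step 22. [r5c4∈{1}] r5c4 has the single candidate 1, so r5c4=1.
Step 23. [r3c5∈{6}] nothing but 6 survives at r3c5, so r3c5=6.

Answer: 2 6 4 3 1 5 / 1 5 3 6 2 4 / 4 3 2 5 6 1 / 6 1 5 4 3 2 / 5 2 6 1 4 3 / 3 4 1 2 5 6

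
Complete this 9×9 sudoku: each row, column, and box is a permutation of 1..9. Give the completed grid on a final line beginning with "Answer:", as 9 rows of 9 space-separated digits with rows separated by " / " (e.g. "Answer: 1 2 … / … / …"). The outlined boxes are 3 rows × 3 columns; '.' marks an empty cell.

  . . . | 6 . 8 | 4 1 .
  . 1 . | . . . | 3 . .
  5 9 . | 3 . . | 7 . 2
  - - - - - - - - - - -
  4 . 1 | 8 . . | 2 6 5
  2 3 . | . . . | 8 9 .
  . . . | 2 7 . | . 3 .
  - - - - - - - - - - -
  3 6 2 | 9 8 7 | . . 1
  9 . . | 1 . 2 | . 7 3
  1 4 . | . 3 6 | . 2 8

Step 1. [r1c5∈{2,5,9}] 5 has one home in row 1: r1c5, so r1c5=5.
Step 2. [r3c3∈{4,6,8}] row 3 places 6 nowhere but r3c3 ⇒ r3c3=6.
Step 3. [r2c3∈{4,7,8}] 4 has one home in col 3: r2c3. So r2c3=4.
Step 4. [r5c4∈{4,5}] across col 4, 4 lands solely at r5c4, so r5c4=4.
Step 5. [r2c6∈{9}] nothing but 9 survives at r2c6, so r2c6=9.
Step 6. [r1c1∈{7}] nothing but 7 survives at r1c1 ⇒ r1c1=7.
Step 7. [r7c7∈{5}] nothing but 5 survives at r7c7. So r7c7=5.
Step 8. [r6c3∈{5,8,9}] 9 has one home in row 6: r6c3, so r6c3=9.
Step 9. [r3c6∈{1,4}] 4 has one home in col 6: r3c6, so r3c6=4.
Step 10. [r8c3∈{5,8}] in col 3, 8 fits only at r8c3. So r8c3=8.
Step 11. [r9c3∈{5,7}] r9c3 is the only open cell in row 9 admitting 7. So r9c3=7.
Step 12. [r2c1∈{8}] r2c1 has the single candidate 8. So r2c1=8.
Step 13. [r5c3∈{5}] r5c3 has the single candidate 5, so r5c3=5.
Step 14. [r5c6∈{1}] only 1 remains possible at r5c6, so r5c6=1.
Step 15. [r4c6∈{3}] only 3 remains possible at r4c6 ⇒ r4c6=3.
Step 16. [r1c3∈{3}] only 3 remains possible at r1c3. So r1c3=3.
Step 17. [r5c9∈{7}] r5c9 is down to just 7, so r5c9=7.
Step 18. [r6c2∈{8}] r6c2's peers cover all but 8 ⇒ r6c2=8.
Step 19. [r2c8∈{5}] r2c8 has the single candidate 5, so r2c8=5.
Step 20. [r8c5∈{4}] r8c5 is down to just 4. So r8c5=4.
Step 21. [r2c9∈{6}] r2c9 has the single candidate 6 ⇒ r2c9=6.
Step 22. [r8c2∈{5}] r8c2's peers cover all but 5, so r8c2=5.
Step 23. [r3c5∈{1}] nothing but 1 survives at r3c5, so r3c5=1.
Step 24. [r9c7∈{9}] only 9 remains possible at r9c7. So r9c7=9.
Step 25. [r9c4∈{5}] nothing but 5 survives at r9c4 ⇒ r9c4=5.
Step 26. [r7c8∈{4}] r7c8 is down to just 4, so r7c8=4.
Step 27. [r6c1∈{6}] r6c1 has the single candidate 6, so r6c1=6.
Step 28. [r1c9∈{9}] nothing but 9 survives at r1c9 ⇒ r1c9=9.
Step 29. [r3c8∈{8}] r3c8's peers cover all but 8, so r3c8=8.
Step 30. [r6c6∈{5}] only 5 remains possible at r6c6. So r6c6=5.
Step 31. [r4c5∈{9}] only 9 remains possible at r4c5. So r4c5=9.
Step 32. [r1c2∈{2}] only 2 remains possible at r1c2 ⇒ r1c2=2.
Step 33. [r4c2∈{7}] r4c2 has the single candidate 7, so r4c2=7.
Step 34. [r8c7∈{6}] r8c7's peers cover all but 6, so r8c7=6.
Step 35. [r2c4∈{7}] r2c4's peers cover all but 7, so r2c4=7.
Step 36. [r2c5∈{2}] r2c5 has the single candidate 2 ⇒ r2c5=2.
Step 37. [r5c5∈{6}] r5c5 is down to just 6 ⇒ r5c5=6.
Step 38. [r6c9∈{4}] r6c9 is down to just 4. So r6c9=4.
Step 39. [r6c7∈{1}] r6c7 has the single candidate 1, so r6c7=1.

Answer: 7 2 3 6 5 8 4 1 9 / 8 1 4 7 2 9 3 5 6 / 5 9 6 3 1 4 7 8 2 / 4 7 1 8 9 3 2 6 5 / 2 3 5 4 6 1 8 9 7 / 6 8 9 2 7 5 1 3 4 / 3 6 2 9 8 7 5 4 1 / 9 5 8 1 4 2 6 7 3 / 1 4 7 5 3 6 9 2 8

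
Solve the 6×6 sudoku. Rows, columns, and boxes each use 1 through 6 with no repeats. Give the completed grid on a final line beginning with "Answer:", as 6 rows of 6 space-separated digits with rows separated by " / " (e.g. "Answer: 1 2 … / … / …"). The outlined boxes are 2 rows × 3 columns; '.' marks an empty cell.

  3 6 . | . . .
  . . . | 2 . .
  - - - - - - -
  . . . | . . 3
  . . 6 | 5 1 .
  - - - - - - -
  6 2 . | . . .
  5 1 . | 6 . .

Step 1. [r3c4∈{4}] nothing but 4 survives at r3c4, so r3c4=4.
Step 2. [r2c5∈{3,4,5,6}] r2c5 is the only open cell in row 2 admitting 3 ⇒ r2c5=3.
Step 3. [r1c4∈{1}] nothing but 1 survives at r1c4. So r1c4=1.
Step 4. [r4c6∈{2}] r4c6 has the single candidate 2, so r4c6=2.
Step 5. [r6c6∈{4}] only 4 remains possible at r6c6, so r6c6=4.
Step 6. [r1c6∈{5}] nothing but 5 survives at r1c6. So r1c6=5.
Step 7. [r5c3∈{3,4}] across row 5, 4 lands solely at r5c3 ⇒ r5c3=4.
Step 8. [r3c2∈{5}] r3c2's peers cover all but 5, so r3c2=5.
Step 9. [r2c2∈{4}] r2c2's peers cover all but 4, so r2c2=4.
Step 10. [r3c1∈{1,2}] 2 has one home in col 1: r3c1. So r3c1=2.
Step 11. [r2c3∈{1,5}] row 2 places 5 nowhere but r2c3. So r2c3=5.
Step 12. [r6c5∈{2}] r6c5 is down to just 2. So r6c5=2.
Step 13. [r5c5∈{5}] nothing but 5 survives at r5c5. So r5c5=5.
Step 14. [r2c1∈{1}] r2c1 has the single candidate 1 ⇒ r2c1=1.
Step 15. [r1c5∈{4}] r1c5 is down to just 4 ⇒ r1c5=4.
Step 16. [r5c4∈{3}] r5c4 has the single candidate 3, so r5c4=3.
Step 17. [r6c3∈{3}] only 3 remains possible at r6c3 ⇒ r6c3=3.
Step 18. [r3c3∈{1}] only 1 remains possible at r3c3, so r3c3=1.
Step 19. [r4c1∈{4}] only 4 remains possible at r4c1. So r4c1=4.
Step 20. [r5c6∈{1}] r5c6's peers cover all but 1. So r5c6=1.
Step 21. [r4c2∈{3}] nothing but 3 survives at r4c2 ⇒ r4c2=3.
Step 22. [r2c6∈{6}] r2c6 has the single candidate 6. So r2c6=6.
Step 23. [r1c3∈{2}] r1c3 has the single candidate 2. So r1c3=2.
Step 24. [r3c5∈{6}] only 6 remains possible at r3c5. So r3c5=6.

Answer: 3 6 2 1 4 5 / 1 4 5 2 3 6 / 2 5 1 4 6 3 / 4 3 6 5 1 2 / 6 2 4 3 5 1 / 5 1 3 6 2 4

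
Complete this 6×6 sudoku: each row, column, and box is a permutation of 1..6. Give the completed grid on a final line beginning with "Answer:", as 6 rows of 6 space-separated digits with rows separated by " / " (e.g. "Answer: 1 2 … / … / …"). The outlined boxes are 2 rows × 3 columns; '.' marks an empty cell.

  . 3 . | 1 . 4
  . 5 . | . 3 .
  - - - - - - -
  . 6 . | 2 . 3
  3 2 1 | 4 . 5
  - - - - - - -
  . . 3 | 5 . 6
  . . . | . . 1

Step 1. [r6c2∈{4}] r6c2 is down to just 4, so r6c2=4.
Step 2. [r2c1∈{1,2,4,6}] 1 has one home in row 2: r2c1, so r2c1=1.
Step 3. [r5c1∈{2}] r5c1 has the single candidate 2. So r5c1=2.
Step 4. [r1c1∈{6}] r1c1 has the single candidate 6 ⇒ r1c1=6.
Step 5. [r2c6∈{2}] r2c6's peers cover all but 2 ⇒ r2c6=2.
Step 6. [r3c1∈{4,5}] in col 1, 4 fits only at r3c1 ⇒ r3c1=4.
Step 7. [r6c1∈{5}] r6c1 is down to just 5, so r6c1=5.
Step 8. [r3c3∈{5}] r3c3 is down to just 5, so r3c3=5.
Step 9. [r2c4∈{6}] nothing but 6 survives at r2c4, so r2c4=6.
Step 10. [r1c3∈{2}] r1c3 is down to just 2, so r1c3=2.
Step 11. [r6c4∈{3}] nothing but 3 survives at r6c4 ⇒ r6c4=3.
Step 12. [r6c3∈{6}] nothing but 6 survives at r6c3, so r6c3=6.
Step 13. [r2c3∈{4}] r2c3 is down to just 4. So r2c3=4.
Step 14. [r4c5∈{6}] r4c5 is down to just 6 ⇒ r4c5=6.
Step 15. [r5c2∈{1}] nothing but 1 survives at r5c2. So r5c2=1.
Step 16. [r6c5∈{2}] r6c5 has the single candidate 2. So r6c5=2.
Step 17. [r3c5∈{1}] nothing but 1 survives at r3c5, so r3c5=1.
Step 18. [r5c5∈{4}] r5c5 is down to just 4, so r5c5=4.
Step 19. [r1c5∈{5}] r1c5 has the single candidate 5. So r1c5=5.

Answer: 6 3 2 1 5 4 / 1 5 4 6 3 2 / 4 6 5 2 1 3 / 3 2 1 4 6 5 / 2 1 3 5 4 6 / 5 4 6 3 2 1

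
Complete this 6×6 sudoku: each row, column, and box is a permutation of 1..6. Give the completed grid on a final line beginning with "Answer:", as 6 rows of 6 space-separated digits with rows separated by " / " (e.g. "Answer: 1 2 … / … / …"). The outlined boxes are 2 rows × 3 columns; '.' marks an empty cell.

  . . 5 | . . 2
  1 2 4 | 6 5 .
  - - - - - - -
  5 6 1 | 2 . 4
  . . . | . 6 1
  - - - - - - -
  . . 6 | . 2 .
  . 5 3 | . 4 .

Step 1. [r1c2∈{3}] only 3 remains possible at r1c2, so r1c2=3.
Step 2. [r4c1∈{2,3,4}] col 1 places 3 nowhere but r4c1. So r4c1=3.
Step 3. [r5c4∈{1,3,5}] 3 has one home in col 4: r5c4 ⇒ r5c4=3.
Step 4. [r1c5∈{1}] only 1 remains possible at r1c5. So r1c5=1.
Step 5. [r4c2∈{4}] r4c2's peers cover all but 4, so r4c2=4.
Step 6. [r4c3∈{2}] r4c3 has the single candidate 2. So r4c3=2.
Step 7. [r6c6∈{6}] r6c6 is down to just 6. So r6c6=6.
Step 8. [r4c4∈{5}] r4c4's peers cover all but 5, so r4c4=5.
Step 9. [r1c4∈{4}] r1c4 is down to just 4 ⇒ r1c4=4.
Step 10. [r6c4∈{1}] nothing but 1 survives at r6c4 ⇒ r6c4=1.
Step 11. [r2c6∈{3}] r2c6's peers cover all but 3, so r2c6=3.
Step 12. [r6c1∈{2}] only 2 remains possible at r6c1, so r6c1=2.
Step 13. [r5c1∈{4}] r5c1's peers cover all but 4, so r5c1=4.
Step 14. [r5c2∈{1}] only 1 remains possible at r5c2 ⇒ r5c2=1.
Step 15. [r5c6∈{5}] r5c6 is down to just 5 ⇒ r5c6=5.
Step 16. [r1c1∈{6}] r1c1 is down to just 6. So r1c1=6.
Step 17. [r3c5∈{3}] r3c5 is down to just 3 ⇒ r3c5=3.

Answer: 6 3 5 4 1 2 / 1 2 4 6 5 3 / 5 6 1 2 3 4 / 3 4 2 5 6 1 / 4 1 6 3 2 5 / 2 5 3 1 4 6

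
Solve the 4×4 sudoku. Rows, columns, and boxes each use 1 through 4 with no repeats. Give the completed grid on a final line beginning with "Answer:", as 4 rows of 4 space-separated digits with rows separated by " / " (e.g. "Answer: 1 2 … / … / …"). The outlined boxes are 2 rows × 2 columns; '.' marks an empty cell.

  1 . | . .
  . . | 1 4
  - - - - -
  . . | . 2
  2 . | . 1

Step 1. [r1c2∈{2,3,4}] in row 1, 4 fits only at r1c2 ⇒ r1c2=4.
Step 2. [r4c2∈{3}] only 3 remains possible at r4c2, so r4c2=3.
Step 3. [r3c3∈{3,4}] in row 3, 3 fits only at r3c3, so r3c3=3.
Step 4. [r4c3∈{4}] nothing but 4 survives at r4c3, so r4c3=4.
Step 5. [r1c4∈{3}] only 3 remains possible at r1c4. So r1c4=3.
Step 6. [r2c2∈{2}] r2c2 has the single candidate 2. So r2c2=2.
Step 7. [r3c1∈{4}] nothing but 4 survives at r3c1 ⇒ r3c1=4.
Step 8. [r1c3∈{2}] nothing but 2 survives at r1c3. So r1c3=2.
Step 9. [r2c1∈{3}] r2c1 has the single candidate 3, so r2c1=3.
Step 10. [r3c2∈{1}] nothing but 1 survives at r3c2. So r3c2=1.

Answer: 1 4 2 3 / 3 2 1 4 / 4 1 3 2 / 2 3 4 1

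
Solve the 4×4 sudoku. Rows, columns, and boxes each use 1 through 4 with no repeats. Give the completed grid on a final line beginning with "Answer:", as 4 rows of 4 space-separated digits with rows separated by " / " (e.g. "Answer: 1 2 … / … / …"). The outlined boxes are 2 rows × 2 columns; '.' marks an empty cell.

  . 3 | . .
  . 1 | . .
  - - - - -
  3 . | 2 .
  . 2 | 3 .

Step 1. [r2c3∈{4}] nothing but 4 survives at r2c3 ⇒ r2c3=4.
Step 2. [r3c4∈{1,4}] across row 3, 1 lands solely at r3c4 ⇒ r3c4=1.
Step 3. [r1c4∈{2}] r1c4 has the single candidate 2. So r1c4=2.
Step 4. [r1c1∈{4}] r1c1's peers cover all but 4. So r1c1=4.
Step 5. [r1c3∈{1}] nothing but 1 survives at r1c3 ⇒ r1c3=1.
Step 6. [r4c1∈{1}] only 1 remains possible at r4c1, so r4c1=1.
Step 7. [r3c2∈{4}] nothing but 4 survives at r3c2 ⇒ r3c2=4.
Step 8. [r4c4∈{4}] r4c4's peers cover all but 4 ⇒ r4c4=4.
Step 9. [r2c4∈{3}] nothing but 3 survives at r2c4 ⇒ r2c4=3.
Step 10. [r2c1∈{2}] r2c1 is down to just 2 ⇒ r2c1=2.

Answer: 4 3 1 2 / 2 1 4 3 / 3 4 2 1 / 1 2 3 4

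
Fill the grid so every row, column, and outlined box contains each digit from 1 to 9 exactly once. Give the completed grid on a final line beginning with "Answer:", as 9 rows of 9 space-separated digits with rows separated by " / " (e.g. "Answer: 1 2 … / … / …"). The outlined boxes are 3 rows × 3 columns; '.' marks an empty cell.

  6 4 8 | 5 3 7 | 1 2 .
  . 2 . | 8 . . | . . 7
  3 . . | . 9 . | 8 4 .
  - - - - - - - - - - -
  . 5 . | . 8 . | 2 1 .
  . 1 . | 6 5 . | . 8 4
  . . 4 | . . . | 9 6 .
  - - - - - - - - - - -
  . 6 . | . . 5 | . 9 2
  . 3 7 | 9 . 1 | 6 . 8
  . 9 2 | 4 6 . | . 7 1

Step 1. [r4c9∈{3}] only 3 remains possible at r4c9 ⇒ r4c9=3.
Step 2. [r4c4∈{7}] r4c4 is down to just 7, so r4c4=7.
Step 3. [r4c1∈{9}] only 9 remains possible at r4c1, so r4c1=9.
Step 4. [r7c1∈{1,4,8}] in row 7, 8 fits only at r7c1 ⇒ r7c1=8.
Step 5. [r2c1∈{1,5}] in col 1, 1 fits only at r2c1 ⇒ r2c1=1.
Step 6. [r8c8∈{5}] r8c8's peers cover all but 5 ⇒ r8c8=5.
Step 7. [r9c7∈{3}] r9c7's peers cover all but 3 ⇒ r9c7=3.
Step 8. [r5c6∈{2,3,9}] in row 5, 9 fits only at r5c6 ⇒ r5c6=9.
Step 9. [r5c1∈{2,7}] 2 has one home in row 5: r5c1, so r5c1=2.
Step 10. [r3c4∈{1,2}] r3c4 is the only open cell in row 3 admitting 1. So r3c4=1.
Step 11. [r6c4∈{2,3}] in col 4, 2 fits only at r6c4. So r6c4=2.
Step 12. [r2c6∈{4,6}] row 2 places 6 nowhere but r2c6. So r2c6=6.
Step 13. [r2c7∈{5}] only 5 remains possible at r2c7, so r2c7=5.
Step 14. [r6c1∈{7}] nothing but 7 survives at r6c1 ⇒ r6c1=7.
Step 15. [r8c1∈{4}] only 4 remains possible at r8c1. So r8c1=4.
Step 16. [r9c6∈{8}] r9c6's peers cover all but 8, so r9c6=8.
Step 17. [r7c5∈{7}] only 7 remains possible at r7c5, so r7c5=7.
Step 18. [r6c2∈{8}] nothing but 8 survives at r6c2, so r6c2=8.
Step 19. [r6c5∈{1}] r6c5 is down to just 1, so r6c5=1.
Step 20. [r7c7∈{4}] r7c7's peers cover all but 4. So r7c7=4.
Step 21. [r5c3∈{3}] r5c3's peers cover all but 3, so r5c3=3.
Step 22. [r2c8∈{3}] r2c8's peers cover all but 3. So r2c8=3.
Step 23. [r7c3∈{1}] r7c3 has the single candidate 1 ⇒ r7c3=1.
Step 24. [r8c5∈{2}] r8c5 has the single candidate 2. So r8c5=2.
Step 25. [r6c6∈{3}] nothing but 3 survives at r6c6. So r6c6=3.
Step 26. [r7c4∈{3}] r7c4 is down to just 3 ⇒ r7c4=3.
Step 27. [r3c9∈{6}] only 6 remains possible at r3c9, so r3c9=6.
Step 28. [r5c7∈{7}] r5c7's peers cover all but 7, so r5c7=7.
Step 29. [r6c9∈{5}] r6c9 has the single candidate 5 ⇒ r6c9=5.
Step 30. [r2c5∈{4}] r2c5's peers cover all but 4 ⇒ r2c5=4.
Step 31. [r1c9∈{9}] only 9 remains possible at r1c9 ⇒ r1c9=9.
Step 32. [r3c2∈{7}] r3c2's peers cover all but 7. So r3c2=7.
Step 33. [r9c1∈{5}] r9c1 has the single candidate 5 ⇒ r9c1=5.
Step 34. [r3c6∈{2}] only 2 remains possible at r3c6, so r3c6=2.
Step 35. [r4c3∈{6}] only 6 remains possible at r4c3 ⇒ r4c3=6.
Step 36. [r4c6∈{4}] r4c6 has the single candidate 4. So r4c6=4.
Step 37. [r3c3∈{5}] r3c3 is down to just 5, so r3c3=5.
Step 38. [r2c3∈{9}] nothing but 9 survives at r2c3, so r2c3=9.

Answer: 6 4 8 5 3 7 1 2 9 / 1 2 9 8 4 6 5 3 7 / 3 7 5 1 9 2 8 4 6 / 9 5 6 7 8 4 2 1 3 / 2 1 3 6 5 9 7 8 4 / 7 8 4 2 1 3 9 6 5 / 8 6 1 3 7 5 4 9 2 / 4 3 7 9 2 1 6 5 8 / 5 9 2 4 6 8 3 7 1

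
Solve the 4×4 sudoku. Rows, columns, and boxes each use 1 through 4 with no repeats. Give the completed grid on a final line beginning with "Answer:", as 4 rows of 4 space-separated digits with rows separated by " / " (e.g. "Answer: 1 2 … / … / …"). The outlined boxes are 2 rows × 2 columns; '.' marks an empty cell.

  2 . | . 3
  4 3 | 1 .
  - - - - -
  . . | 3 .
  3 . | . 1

Step 1. [r4c3∈{2,4}] in col 3, 2 fits only at r4c3 ⇒ r4c3=2.
Step 2. [r3c2∈{1,2,4}] row 3 places 2 nowhere but r3c2. So r3c2=2.
Step 3. [r1c3∈{4}] r1c3's peers cover all but 4 ⇒ r1c3=4.
Step 4. [r2c4∈{2}] r2c4 is down to just 2, so r2c4=2.
Step 5. [r4c2∈{4}] r4c2's peers cover all but 4 ⇒ r4c2=4.
Step 6. [r1c2∈{1}] nothing but 1 survives at r1c2, so r1c2=1.
Step 7. [r3c1∈{1}] r3c1 has the single candidate 1. So r3c1=1.
Step 8. [r3c4∈{4}] only 4 remains possible at r3c4. So r3c4=4.

Answer: 2 1 4 3 / 4 3 1 2 / 1 2 3 4 / 3 4 2 1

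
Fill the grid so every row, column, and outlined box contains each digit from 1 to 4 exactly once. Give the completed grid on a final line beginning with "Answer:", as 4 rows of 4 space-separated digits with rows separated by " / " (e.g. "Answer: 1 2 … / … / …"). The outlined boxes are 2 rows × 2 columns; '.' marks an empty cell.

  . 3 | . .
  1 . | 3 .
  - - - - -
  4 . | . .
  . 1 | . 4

Step 1. [r4c3∈{2}] only 2 remains possible at r4c3 ⇒ r4c3=2.
Step 2. [r2c4∈{2}] r2c4 has the single candidate 2. So r2c4=2.
Step 3. [r3c3∈{1}] r3c3 has the single candidate 1 ⇒ r3c3=1.
Step 4. [r1c4∈{1}] r1c4 is down to just 1. So r1c4=1.
Step 5. [r2c2∈{4}] r2c2 is down to just 4. So r2c2=4.
Step 6. [r1c3∈{4}] r1c3 has the single candidate 4. So r1c3=4.
Step 7. [r1c1∈{2}] r1c1 is down to just 2. So r1c1=2.
Step 8. [r3c2∈{2}] r3c2 is down to just 2 ⇒ r3c2=2.
Step 9. [r3c4∈{3}] r3c4 has the single candidate 3 ⇒ r3c4=3.
Step 10. [r4c1∈{3}] only 3 remains possible at r4c1 ⇒ r4c1=3.

Answer: 2 3 4 1 / 1 4 3 2 / 4 2 1 3 / 3 1 2 4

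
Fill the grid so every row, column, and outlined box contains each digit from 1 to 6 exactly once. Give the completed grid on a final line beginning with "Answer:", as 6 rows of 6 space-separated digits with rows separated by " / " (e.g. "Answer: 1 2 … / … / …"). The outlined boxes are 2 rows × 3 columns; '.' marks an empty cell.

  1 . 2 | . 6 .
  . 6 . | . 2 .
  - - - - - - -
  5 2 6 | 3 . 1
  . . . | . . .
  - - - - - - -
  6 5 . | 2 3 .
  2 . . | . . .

Step 1. [r5c6∈{4}] nothing but 4 survives at r5c6 ⇒ r5c6=4.
Step 2. [r2c3∈{3,4,5}] in col 3, 5 fits only at r2c3, so r2c3=5.
Step 3. [r6c5∈{1,5}] 1 has one home in col 5: r6c5 ⇒ r6c5=1.
Step 4. [r4c5∈{4,5}] 5 has one home in col 5: r4c5. So r4c5=5.
Step 5. [r4c2∈{1,3,4}] 1 has one home in col 2: r4c2, so r4c2=1.
Step 6. [r2c6∈{3}] r2c6 has the single candidate 3, so r2c6=3.
Step 7. [r2c1∈{4}] only 4 remains possible at r2c1 ⇒ r2c1=4.
Step 8. [r4c3∈{3,4}] in box 3, 4 fits only at r4c3, so r4c3=4.
Step 9. [r1c6∈{5}] only 5 remains possible at r1c6. So r1c6=5.
Step 10. [r6c6∈{6}] r6c6's peers cover all but 6. So r6c6=6.
Step 11. [r6c3∈{3}] nothing but 3 survives at r6c3, so r6c3=3.
Step 12. [r6c2∈{4}] r6c2 has the single candidate 4, so r6c2=4.
Step 13. [r6c4∈{5}] only 5 remains possible at r6c4 ⇒ r6c4=5.
Step 14. [r5c3∈{1}] nothing but 1 survives at r5c3, so r5c3=1.
Step 15. [r2c4∈{1}] r2c4's peers cover all but 1, so r2c4=1.
Step 16. [r4c1∈{3}] r4c1 has the single candidate 3. So r4c1=3.
Step 17. [r4c6∈{2}] r4c6 is down to just 2, so r4c6=2.
Step 18. [r1c2∈{3}] r1c2 has the single candidate 3, so r1c2=3.
Step 19. [r4c4∈{6}] r4c4 is down to just 6 ⇒ r4c4=6.
Step 20. [r3c5∈{4}] nothing but 4 survives at r3c5, so r3c5=4.
Step 21. [r1c4∈{4}] only 4 remains possible at r1c4. So r1c4=4.

Answer: 1 3 2 4 6 5 / 4 6 5 1 2 3 / 5 2 6 3 4 1 / 3 1 4 6 5 2 / 6 5 1 2 3 4 / 2 4 3 5 1 6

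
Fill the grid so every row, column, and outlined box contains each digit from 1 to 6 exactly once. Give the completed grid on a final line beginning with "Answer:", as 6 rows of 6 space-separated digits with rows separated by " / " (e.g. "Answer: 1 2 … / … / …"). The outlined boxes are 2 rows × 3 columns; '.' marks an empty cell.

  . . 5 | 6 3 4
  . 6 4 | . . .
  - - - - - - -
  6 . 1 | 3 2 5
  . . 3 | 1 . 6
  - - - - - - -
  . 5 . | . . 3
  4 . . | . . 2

Step 1. [r5c3∈{2,6}] 2 has one home in col 3: r5c3, so r5c3=2.
Step 2. [r5c1∈{1}] only 1 remains possible at r5c1, so r5c1=1.
Step 3. [r6c5∈{1,5,6}] row 6 places 1 nowhere but r6c5 ⇒ r6c5=1.
Step 4. [r1c1∈{2}] nothing but 2 survives at r1c1, so r1c1=2.
Step 5. [r4c5∈{4}] r4c5's peers cover all but 4 ⇒ r4c5=4.
Step 6. [r2c4∈{2,5}] across row 2, 2 lands solely at r2c4. So r2c4=2.
Step 7. [r6c4∈{5}] only 5 remains possible at r6c4, so r6c4=5.
Step 8. [r5c5∈{6}] r5c5's peers cover all but 6 ⇒ r5c5=6.
Step 9. [r4c1∈{5}] r4c1's peers cover all but 5 ⇒ r4c1=5.
Step 10. [r2c6∈{1}] r2c6 has the single candidate 1. So r2c6=1.
Step 11. [r2c1∈{3}] r2c1 is down to just 3, so r2c1=3.
Step 12. [r4c2∈{2}] r4c2 is down to just 2 ⇒ r4c2=2.
Step 13. [r2c5∈{5}] nothing but 5 survives at r2c5 ⇒ r2c5=5.
Step 14. [r5c4∈{4}] nothing but 4 survives at r5c4, so r5c4=4.
Step 15. [r1c2∈{1}] r1c2 is down to just 1, so r1c2=1.
Step 16. [r3c2∈{4}] r3c2 has the single candidate 4, so r3c2=4.
Step 17. [r6c2∈{3}] only 3 remains possible at r6c2, so r6c2=3.
Step 18. [r6c3∈{6}] r6c3 has the single candidate 6, so r6c3=6.

Answer: 2 1 5 6 3 4 / 3 6 4 2 5 1 / 6 4 1 3 2 5 / 5 2 3 1 4 6 / 1 5 2 4 6 3 / 4 3 6 5 1 2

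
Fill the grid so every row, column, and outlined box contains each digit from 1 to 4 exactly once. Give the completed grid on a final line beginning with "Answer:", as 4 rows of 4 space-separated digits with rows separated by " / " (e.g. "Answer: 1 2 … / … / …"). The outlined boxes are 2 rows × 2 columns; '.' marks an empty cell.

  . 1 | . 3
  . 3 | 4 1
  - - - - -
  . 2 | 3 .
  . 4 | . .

Step 1. [r4c3∈{1,2}] col 3 places 1 nowhere but r4c3 ⇒ r4c3=1.
Step 2. [r1c3∈{2}] only 2 remains possible at r1c3. So r1c3=2.
Step 3. [r4c4∈{2}] nothing but 2 survives at r4c4. So r4c4=2.
Step 4. [r3c4∈{4}] r3c4 has the single candidate 4. So r3c4=4.
Step 5. [r1c1∈{4}] r1c1's peers cover all but 4. So r1c1=4.
Step 6. [r2c1∈{2}] r2c1 is down to just 2, so r2c1=2.
Step 7. [r3c1∈{1}] only 1 remains possible at r3c1. So r3c1=1.
Step 8. [r4c1∈{3}] r4c1 is down to just 3, so r4c1=3.

Answer: 4 1 2 3 / 2 3 4 1 / 1 2 3 4 / 3 4 1 2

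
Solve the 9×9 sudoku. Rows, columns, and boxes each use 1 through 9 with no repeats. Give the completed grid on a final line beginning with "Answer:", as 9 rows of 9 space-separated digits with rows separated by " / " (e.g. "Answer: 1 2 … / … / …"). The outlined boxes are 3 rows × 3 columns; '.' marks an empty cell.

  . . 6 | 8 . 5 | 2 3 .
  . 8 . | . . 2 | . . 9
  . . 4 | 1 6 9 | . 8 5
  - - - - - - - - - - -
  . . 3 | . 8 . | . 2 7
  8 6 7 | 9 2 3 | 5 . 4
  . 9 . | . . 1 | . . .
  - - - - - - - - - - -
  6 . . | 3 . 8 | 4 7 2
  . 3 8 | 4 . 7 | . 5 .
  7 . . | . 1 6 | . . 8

Step 1. [r8c1∈{1,2,9}] across row 8, 2 lands solely at r8c1. So r8c1=2.
Step 2. [r1c9∈{1}] r1c9 has the single candidate 1 ⇒ r1c9=1.
Step 3. [r6c8∈{6}] r6c8 is down to just 6. So r6c8=6.
Step 4. [r2c4∈{7}] r2c4's peers cover all but 7, so r2c4=7.
Step 5. [r6c4∈{5}] nothing but 5 survives at r6c4 ⇒ r6c4=5.
Step 6. [r4c7∈{1,9}] in row 4, 9 fits only at r4c7. So r4c7=9.
Step 7. [r6c1∈{4}] r6c1 is down to just 4 ⇒ r6c1=4.
Step 8. [r7c5∈{5,9}] r7c5 is the only open cell in col 5 admitting 5. So r7c5=5.
Step 9. [r7c2∈{1}] nothing but 1 survives at r7c2. So r7c2=1.
Step 10. [r4c2∈{5}] r4c2's peers cover all but 5 ⇒ r4c2=5.
Step 11. [r2c1∈{1,3,5}] 5 has one home in col 1: r2c1, so r2c1=5.
Step 12. [r1c2∈{7}] r1c2 has the single candidate 7 ⇒ r1c2=7.
Step 13. [r6c9∈{3}] r6c9 has the single candidate 3 ⇒ r6c9=3.
Step 14. [r8c9∈{6}] r8c9 is down to just 6. So r8c9=6.
Step 15. [r7c3∈{9}] r7c3 is down to just 9, so r7c3=9.
Step 16. [r2c5∈{3,4}] 3 has one home in row 2: r2c5. So r2c5=3.
Step 17. [r3c2∈{2}] nothing but 2 survives at r3c2 ⇒ r3c2=2.
Step 18. [r2c7∈{6}] r2c7's peers cover all but 6, so r2c7=6.
Step 19. [r2c8∈{4}] only 4 remains possible at r2c8. So r2c8=4.
Step 20. [r9c3∈{5}] r9c3 is down to just 5. So r9c3=5.
Step 21. [r6c5∈{7}] r6c5's peers cover all but 7 ⇒ r6c5=7.
Step 22. [r8c7∈{1}] r8c7 is down to just 1 ⇒ r8c7=1.
Step 23. [r3c7∈{7}] only 7 remains possible at r3c7 ⇒ r3c7=7.
Step 24. [r4c1∈{1}] only 1 remains possible at r4c1 ⇒ r4c1=1.
Step 25. [r6c7∈{8}] nothing but 8 survives at r6c7 ⇒ r6c7=8.
Step 26. [r1c5∈{4}] nothing but 4 survives at r1c5, so r1c5=4.
Step 27. [r9c7∈{3}] r9c7 is down to just 3, so r9c7=3.
Step 28. [r5c8∈{1}] r5c8's peers cover all but 1, so r5c8=1.
Step 29. [r2c3∈{1}] r2c3 is down to just 1 ⇒ r2c3=1.
Step 30. [r6c3∈{2}] r6c3's peers cover all but 2 ⇒ r6c3=2.
Step 31. [r9c2∈{4}] nothing but 4 survives at r9c2, so r9c2=4.
Step 32. [r9c4∈{2}] r9c4's peers cover all but 2 ⇒ r9c4=2.
Step 33. [r4c6∈{4}] r4c6 is down to just 4, so r4c6=4.
Step 34. [r4c4∈{6}] nothing but 6 survives at r4c4. So r4c4=6.
Step 35. [r9c8∈{9}] nothing but 9 survives at r9c8. So r9c8=9.
Step 36. [r3c1∈{3}] r3c1 is down to just 3 ⇒ r3c1=3.
Step 37. [r8c5∈{9}] r8c5 is down to just 9 ⇒ r8c5=9.
Step 38. [r1c1∈{9}] r1c1 has the single candidate 9. So r1c1=9.

Answer: 9 7 6 8 4 5 2 3 1 / 5 8 1 7 3 2 6 4 9 / 3 2 4 1 6 9 7 8 5 / 1 5 3 6 8 4 9 2 7 / 8 6 7 9 2 3 5 1 4 / 4 9 2 5 7 1 8 6 3 / 6 1 9 3 5 8 4 7 2 / 2 3 8 4 9 7 1 5 6 / 7 4 5 2 1 6 3 9 8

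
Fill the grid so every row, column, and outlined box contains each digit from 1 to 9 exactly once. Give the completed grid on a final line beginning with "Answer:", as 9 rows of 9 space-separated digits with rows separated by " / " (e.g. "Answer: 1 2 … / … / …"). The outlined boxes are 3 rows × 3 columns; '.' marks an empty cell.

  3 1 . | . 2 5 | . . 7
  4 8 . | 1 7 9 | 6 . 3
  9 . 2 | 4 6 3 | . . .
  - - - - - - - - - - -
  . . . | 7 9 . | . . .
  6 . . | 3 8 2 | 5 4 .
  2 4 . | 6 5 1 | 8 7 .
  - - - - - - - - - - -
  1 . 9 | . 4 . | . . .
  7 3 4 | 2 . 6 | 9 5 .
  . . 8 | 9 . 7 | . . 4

Step 1. [r4c2∈{5}] only 5 remains possible at r4c2. So r4c2=5.
Step 2. [r8c9∈{1,8}] in row 8, 8 fits only at r8c9. So r8c9=8.
Step 3. [r3c7∈{1}] r3c7 is down to just 1, so r3c7=1.
Step 4. [r9c8∈{1,2,3,6}] in box 9, 1 fits only at r9c8. So r9c8=1.
Step 5. [r1c4∈{8}] r1c4 has the single candidate 8 ⇒ r1c4=8.
Step 6. [r7c7∈{2,3,7}] 7 has one home in row 7: r7c7. So r7c7=7.
Step 7. [r7c8∈{2,3,6}] 3 has one home in row 7: r7c8. So r7c8=3.
Step 8. [r9c7∈{2}] r9c7 has the single candidate 2. So r9c7=2.
Step 9. [r4c9∈{1,2,6}] 2 has one home in col 9: r4c9 ⇒ r4c9=2.
Step 10. [r5c3∈{1,7}] across col 3, 7 lands solely at r5c3. So r5c3=7.
Step 11. [r4c3∈{1,3}] row 4 places 1 nowhere but r4c3. So r4c3=1.
Step 12. [r6c9∈{9}] nothing but 9 survives at r6c9, so r6c9=9.
Step 13. [r7c9∈{6}] only 6 remains possible at r7c9 ⇒ r7c9=6.
Step 14. [r3c8∈{8}] only 8 remains possible at r3c8 ⇒ r3c8=8.
Step 15. [r5c9∈{1}] r5c9's peers cover all but 1 ⇒ r5c9=1.
Step 16. [r9c2∈{6}] nothing but 6 survives at r9c2. So r9c2=6.
Step 17. [r3c2∈{7}] r3c2 is down to just 7 ⇒ r3c2=7.
Step 18. [r3c9∈{5}] r3c9's peers cover all but 5 ⇒ r3c9=5.
Step 19. [r4c6∈{4}] r4c6 has the single candidate 4. So r4c6=4.
Step 20. [r7c2∈{2}] r7c2's peers cover all but 2 ⇒ r7c2=2.
Step 21. [r1c8∈{9}] r1c8's peers cover all but 9, so r1c8=9.
Step 22. [r2c8∈{2}] r2c8's peers cover all but 2 ⇒ r2c8=2.
Step 23. [r2c3∈{5}] nothing but 5 survives at r2c3, so r2c3=5.
Step 24. [r7c6∈{8}] nothing but 8 survives at r7c6, so r7c6=8.
Step 25. [r4c8∈{6}] nothing but 6 survives at r4c8. So r4c8=6.
Step 26. [r1c3∈{6}] r1c3 is down to just 6. So r1c3=6.
Step 27. [r9c1∈{5}] r9c1 is down to just 5. So r9c1=5.
Step 28. [r1c7∈{4}] r1c7's peers cover all but 4 ⇒ r1c7=4.
Step 29. [r8c5∈{1}] only 1 remains possible at r8c5, so r8c5=1.
Step 30. [r5c2∈{9}] r5c2's peers cover all but 9, so r5c2=9.
Step 31. [r4c7∈{3}] r4c7 has the single candidate 3. So r4c7=3.
Step 32. [r9c5∈{3}] only 3 remains possible at r9c5, so r9c5=3.
Step 33. [r6c3∈{3}] r6c3 is down to just 3. So r6c3=3.
Step 34. [r4c1∈{8}] r4c1 has the single candidate 8, so r4c1=8.
Step 35. [r7c4∈{5}] r7c4's peers cover all but 5. So r7c4=5.

Answer: 3 1 6 8 2 5 4 9 7 / 4 8 5 1 7 9 6 2 3 / 9 7 2 4 6 3 1 8 5 / 8 5 1 7 9 4 3 6 2 / 6 9 7 3 8 2 5 4 1 / 2 4 3 6 5 1 8 7 9 / 1 2 9 5 4 8 7 3 6 / 7 3 4 2 1 6 9 5 8 / 5 6 8 9 3 7 2 1 4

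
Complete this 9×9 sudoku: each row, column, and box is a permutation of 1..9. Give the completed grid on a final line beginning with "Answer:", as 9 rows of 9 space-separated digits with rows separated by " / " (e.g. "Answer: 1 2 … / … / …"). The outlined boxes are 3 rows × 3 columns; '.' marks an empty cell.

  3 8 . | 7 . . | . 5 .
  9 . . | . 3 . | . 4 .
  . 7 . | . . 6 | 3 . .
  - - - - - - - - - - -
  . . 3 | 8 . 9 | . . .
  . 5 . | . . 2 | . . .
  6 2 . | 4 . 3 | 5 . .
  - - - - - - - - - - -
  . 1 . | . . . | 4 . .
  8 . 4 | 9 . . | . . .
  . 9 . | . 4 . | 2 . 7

Step 1. [r8c5∈{1,2,5,6,7}] in row 8, 2 fits only at r8c5, so r8c5=2.
Step 2. [r9c1∈{5}] r9c1's peers cover all but 5 ⇒ r9c1=5.
Step 3. [r9c3∈{6}] r9c3 is down to just 6 ⇒ r9c3=6.
Step 4. [r4c5∈{1,5,6,7}] row 4 places 5 nowhere but r4c5, so r4c5=5.
Step 5. [r2c7∈{1,6,7,8}] across row 2, 7 lands solely at r2c7. So r2c7=7.
Step 6. [r5c7∈{1,6,8,9}] r5c7 is the only open cell in col 7 admitting 8, so r5c7=8.
Step 7. [r1c7∈{1,6,9}] across col 7, 9 lands solely at r1c7, so r1c7=9.
Step 8. [r1c5∈{1}] r1c5 has the single candidate 1 ⇒ r1c5=1.
Step 9. [r1c9∈{2,6}] 6 has one home in row 1: r1c9, so r1c9=6.
Step 10. [r5c4∈{1,6}] 1 has one home in box 5: r5c4, so r5c4=1.
Step 11. [r1c3∈{2}] r1c3's peers cover all but 2, so r1c3=2.
Step 12. [r7c3∈{7}] only 7 remains possible at r7c3, so r7c3=7.
Step 13. [r7c4∈{3,5,6}] col 4 places 6 nowhere but r7c4. So r7c4=6.
Step 14. [r7c5∈{8}] only 8 remains possible at r7c5 ⇒ r7c5=8.
Step 15. [r5c3∈{9}] r5c3's peers cover all but 9, so r5c3=9.
Step 16. [r7c6∈{5}] r7c6's peers cover all but 5, so r7c6=5.
Step 17. [r3c1∈{1,4}] in row 3, 4 fits only at r3c1 ⇒ r3c1=4.
Step 18. [r4c1∈{1,7}] r4c1 is the only open cell in col 1 admitting 1, so r4c1=1.
Step 19. [r8c7∈{1,6}] 1 has one home in col 7: r8c7 ⇒ r8c7=1.
Step 20. [r4c8∈{2,6,7}] r4c8 is the only open cell in row 4 admitting 7. So r4c8=7.
Step 21. [r3c8∈{1,2,8}] r3c8 is the only open cell in col 8 admitting 2 ⇒ r3c8=2.
Step 22. [r3c9∈{1,8}] r3c9 is the only open cell in row 3 admitting 8, so r3c9=8.
Step 23. [r5c9∈{3,4}] row 5 places 4 nowhere but r5c9 ⇒ r5c9=4.
Step 24. [r5c8∈{3,6}] in row 5, 3 fits only at r5c8. So r5c8=3.
Step 25. [r7c9∈{3,9}] r7c9 is the only open cell in row 7 admitting 3 ⇒ r7c9=3.
Step 26. [r6c9∈{1,9}] r6c9 is the only open cell in col 9 admitting 9. So r6c9=9.
Step 27. [r3c3∈{1,5}] r3c3 is the only open cell in row 3 admitting 1 ⇒ r3c3=1.
Step 28. [r2c3∈{5}] r2c3 has the single candidate 5. So r2c3=5.
Step 29. [r5c1∈{7}] nothing but 7 survives at r5c1 ⇒ r5c1=7.
Step 30. [r9c6∈{1}] nothing but 1 survives at r9c6, so r9c6=1.
Step 31. [r2c9∈{1}] r2c9 is down to just 1 ⇒ r2c9=1.
Step 32. [r8c8∈{6}] r8c8 has the single candidate 6 ⇒ r8c8=6.
Step 33. [r1c6∈{4}] r1c6's peers cover all but 4 ⇒ r1c6=4.
Step 34. [r6c3∈{8}] only 8 remains possible at r6c3, so r6c3=8.
Step 35. [r5c5∈{6}] nothing but 6 survives at r5c5, so r5c5=6.
Step 36. [r4c9∈{2}] r4c9's peers cover all but 2 ⇒ r4c9=2.
Step 37. [r4c7∈{6}] r4c7 has the single candidate 6, so r4c7=6.
Step 38. [r7c8∈{9}] only 9 remains possible at r7c8 ⇒ r7c8=9.
Step 39. [r6c5∈{7}] nothing but 7 survives at r6c5 ⇒ r6c5=7.
Step 40. [r9c4∈{3}] only 3 remains possible at r9c4, so r9c4=3.
Step 41. [r8c9∈{5}] r8c9 has the single candidate 5. So r8c9=5.
Step 42. [r8c2∈{3}] r8c2 is down to just 3, so r8c2=3.
Step 43. [r2c6∈{8}] nothing but 8 survives at r2c6 ⇒ r2c6=8.
Step 44. [r8c6∈{7}] nothing but 7 survives at r8c6. So r8c6=7.
Step 45. [r4c2∈{4}] r4c2's peers cover all but 4, so r4c2=4.
Step 46. [r7c1∈{2}] r7c1's peers cover all but 2 ⇒ r7c1=2.
Step 47. [r3c5∈{9}] only 9 remains possible at r3c5. So r3c5=9.
Step 48. [r2c2∈{6}] r2c2 has the single candidate 6 ⇒ r2c2=6.
Step 49. [r2c4∈{2}] nothing but 2 survives at r2c4, so r2c4=2.
Step 50. [r6c8∈{1}] only 1 remains possible at r6c8, so r6c8=1.
Step 51. [r3c4∈{5}] r3c4 has the single candidate 5, so r3c4=5.
Step 52. [r9c8∈{8}] only 8 remains possible at r9c8. So r9c8=8.

Answer: 3 8 2 7 1 4 9 5 6 / 9 6 5 2 3 8 7 4 1 / 4 7 1 5 9 6 3 2 8 / 1 4 3 8 5 9 6 7 2 / 7 5 9 1 6 2 8 3 4 / 6 2 8 4 7 3 5 1 9 / 2 1 7 6 8 5 4 9 3 / 8 3 4 9 2 7 1 6 5 / 5 9 6 3 4 1 2 8 7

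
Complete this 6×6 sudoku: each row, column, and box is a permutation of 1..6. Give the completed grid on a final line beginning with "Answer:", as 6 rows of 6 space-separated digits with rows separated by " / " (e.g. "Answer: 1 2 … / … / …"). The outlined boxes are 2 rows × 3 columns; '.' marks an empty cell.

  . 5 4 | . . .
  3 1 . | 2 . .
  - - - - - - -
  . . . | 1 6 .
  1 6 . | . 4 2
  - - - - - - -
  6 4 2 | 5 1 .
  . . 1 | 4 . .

Step 1. [r3c6∈{3,5}] across box 4, 5 lands solely at r3c6, so r3c6=5.
Step 2. [r6c6∈{3,6}] in row 6, 6 fits only at r6c6 ⇒ r6c6=6.
Step 3. [r1c5∈{3}] r1c5's peers cover all but 3. So r1c5=3.
Step 4. [r3c3∈{3}] r3c3's peers cover all but 3, so r3c3=3.
Step 5. [r3c1∈{2,4}] r3c1 is the only open cell in row 3 admitting 4. So r3c1=4.
Step 6. [r5c6∈{3}] nothing but 3 survives at r5c6 ⇒ r5c6=3.
Step 7. [r2c5∈{5}] r2c5's peers cover all but 5, so r2c5=5.
Step 8. [r6c2∈{3}] only 3 remains possible at r6c2, so r6c2=3.
Step 9. [r1c4∈{6}] only 6 remains possible at r1c4, so r1c4=6.
Step 10. [r1c1∈{2}] r1c1 has the single candidate 2 ⇒ r1c1=2.
Step 11. [r6c1∈{5}] r6c1's peers cover all but 5. So r6c1=5.
Step 12. [r3c2∈{2}] only 2 remains possible at r3c2, so r3c2=2.
Step 13. [r6c5∈{2}] only 2 remains possible at r6c5, so r6c5=2.
Step 14. [r4c3∈{5}] r4c3 is down to just 5, so r4c3=5.
Step 15. [r2c6∈{4}] r2c6 is down to just 4, so r2c6=4.
Step 16. [r2c3∈{6}] nothing but 6 survives at r2c3, so r2c3=6.
Step 17. [r1c6∈{1}] only 1 remains possible at r1c6. So r1c6=1.
Step 18. [r4c4∈{3}] r4c4 is down to just 3 ⇒ r4c4=3.

Answer: 2 5 4 6 3 1 / 3 1 6 2 5 4 / 4 2 3 1 6 5 / 1 6 5 3 4 2 / 6 4 2 5 1 3 / 5 3 1 4 2 6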